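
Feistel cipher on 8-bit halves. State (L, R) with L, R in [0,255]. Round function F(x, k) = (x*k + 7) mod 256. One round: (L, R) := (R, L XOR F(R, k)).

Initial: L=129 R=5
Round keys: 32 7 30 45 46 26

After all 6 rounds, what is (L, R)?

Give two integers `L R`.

Round 1 (k=32): L=5 R=38
Round 2 (k=7): L=38 R=20
Round 3 (k=30): L=20 R=121
Round 4 (k=45): L=121 R=88
Round 5 (k=46): L=88 R=174
Round 6 (k=26): L=174 R=235

Answer: 174 235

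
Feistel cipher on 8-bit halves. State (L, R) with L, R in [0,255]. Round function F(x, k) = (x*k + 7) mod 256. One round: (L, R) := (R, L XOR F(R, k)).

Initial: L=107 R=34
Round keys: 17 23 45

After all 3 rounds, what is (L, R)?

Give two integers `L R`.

Answer: 55 144

Derivation:
Round 1 (k=17): L=34 R=34
Round 2 (k=23): L=34 R=55
Round 3 (k=45): L=55 R=144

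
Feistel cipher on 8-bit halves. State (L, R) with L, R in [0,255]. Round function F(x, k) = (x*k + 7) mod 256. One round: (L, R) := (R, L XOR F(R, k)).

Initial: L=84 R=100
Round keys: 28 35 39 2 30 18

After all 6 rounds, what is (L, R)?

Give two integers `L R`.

Round 1 (k=28): L=100 R=163
Round 2 (k=35): L=163 R=52
Round 3 (k=39): L=52 R=80
Round 4 (k=2): L=80 R=147
Round 5 (k=30): L=147 R=17
Round 6 (k=18): L=17 R=170

Answer: 17 170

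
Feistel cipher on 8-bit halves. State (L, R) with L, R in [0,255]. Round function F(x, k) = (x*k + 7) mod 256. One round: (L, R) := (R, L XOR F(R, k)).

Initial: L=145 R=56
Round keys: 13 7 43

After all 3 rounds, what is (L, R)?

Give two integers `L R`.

Answer: 17 172

Derivation:
Round 1 (k=13): L=56 R=78
Round 2 (k=7): L=78 R=17
Round 3 (k=43): L=17 R=172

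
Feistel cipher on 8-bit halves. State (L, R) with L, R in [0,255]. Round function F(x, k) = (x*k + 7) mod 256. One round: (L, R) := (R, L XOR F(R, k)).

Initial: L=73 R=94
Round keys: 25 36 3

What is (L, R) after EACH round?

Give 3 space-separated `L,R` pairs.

Round 1 (k=25): L=94 R=124
Round 2 (k=36): L=124 R=41
Round 3 (k=3): L=41 R=254

Answer: 94,124 124,41 41,254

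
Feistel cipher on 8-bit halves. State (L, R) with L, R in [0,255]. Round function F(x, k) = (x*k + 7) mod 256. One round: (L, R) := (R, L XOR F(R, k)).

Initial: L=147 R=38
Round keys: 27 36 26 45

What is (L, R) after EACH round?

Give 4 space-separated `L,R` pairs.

Answer: 38,154 154,137 137,107 107,95

Derivation:
Round 1 (k=27): L=38 R=154
Round 2 (k=36): L=154 R=137
Round 3 (k=26): L=137 R=107
Round 4 (k=45): L=107 R=95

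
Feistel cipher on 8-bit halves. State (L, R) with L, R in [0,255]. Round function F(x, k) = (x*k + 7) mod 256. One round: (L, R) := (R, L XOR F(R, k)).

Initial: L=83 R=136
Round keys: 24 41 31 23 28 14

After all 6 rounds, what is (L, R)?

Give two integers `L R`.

Answer: 151 29

Derivation:
Round 1 (k=24): L=136 R=148
Round 2 (k=41): L=148 R=51
Round 3 (k=31): L=51 R=160
Round 4 (k=23): L=160 R=84
Round 5 (k=28): L=84 R=151
Round 6 (k=14): L=151 R=29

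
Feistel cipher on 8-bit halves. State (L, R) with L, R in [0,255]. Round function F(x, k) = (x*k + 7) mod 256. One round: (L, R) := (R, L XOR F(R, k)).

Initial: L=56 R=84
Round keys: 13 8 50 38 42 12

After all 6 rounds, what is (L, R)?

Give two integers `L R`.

Answer: 57 131

Derivation:
Round 1 (k=13): L=84 R=115
Round 2 (k=8): L=115 R=203
Round 3 (k=50): L=203 R=222
Round 4 (k=38): L=222 R=48
Round 5 (k=42): L=48 R=57
Round 6 (k=12): L=57 R=131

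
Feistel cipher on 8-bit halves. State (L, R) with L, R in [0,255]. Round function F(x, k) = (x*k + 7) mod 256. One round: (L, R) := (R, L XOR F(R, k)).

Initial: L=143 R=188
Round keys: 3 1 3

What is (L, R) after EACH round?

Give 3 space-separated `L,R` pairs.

Answer: 188,180 180,7 7,168

Derivation:
Round 1 (k=3): L=188 R=180
Round 2 (k=1): L=180 R=7
Round 3 (k=3): L=7 R=168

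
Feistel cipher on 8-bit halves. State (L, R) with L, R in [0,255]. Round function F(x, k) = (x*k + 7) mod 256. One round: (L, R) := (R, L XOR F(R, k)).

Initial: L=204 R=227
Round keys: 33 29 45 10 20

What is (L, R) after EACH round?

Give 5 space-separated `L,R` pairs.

Answer: 227,134 134,214 214,35 35,179 179,32

Derivation:
Round 1 (k=33): L=227 R=134
Round 2 (k=29): L=134 R=214
Round 3 (k=45): L=214 R=35
Round 4 (k=10): L=35 R=179
Round 5 (k=20): L=179 R=32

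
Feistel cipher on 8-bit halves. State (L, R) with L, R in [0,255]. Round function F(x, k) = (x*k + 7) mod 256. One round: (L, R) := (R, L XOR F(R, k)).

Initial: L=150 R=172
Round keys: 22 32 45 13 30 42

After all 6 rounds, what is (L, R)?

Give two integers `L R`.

Answer: 74 202

Derivation:
Round 1 (k=22): L=172 R=89
Round 2 (k=32): L=89 R=139
Round 3 (k=45): L=139 R=47
Round 4 (k=13): L=47 R=225
Round 5 (k=30): L=225 R=74
Round 6 (k=42): L=74 R=202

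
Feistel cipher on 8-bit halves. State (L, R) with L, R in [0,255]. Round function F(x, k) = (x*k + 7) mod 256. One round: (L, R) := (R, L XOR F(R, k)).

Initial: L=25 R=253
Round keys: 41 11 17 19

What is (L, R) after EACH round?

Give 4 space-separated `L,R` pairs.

Round 1 (k=41): L=253 R=149
Round 2 (k=11): L=149 R=147
Round 3 (k=17): L=147 R=95
Round 4 (k=19): L=95 R=135

Answer: 253,149 149,147 147,95 95,135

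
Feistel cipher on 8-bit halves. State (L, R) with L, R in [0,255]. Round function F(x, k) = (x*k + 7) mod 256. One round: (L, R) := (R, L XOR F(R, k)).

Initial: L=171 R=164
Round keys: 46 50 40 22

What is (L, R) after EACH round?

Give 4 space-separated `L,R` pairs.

Answer: 164,212 212,203 203,107 107,242

Derivation:
Round 1 (k=46): L=164 R=212
Round 2 (k=50): L=212 R=203
Round 3 (k=40): L=203 R=107
Round 4 (k=22): L=107 R=242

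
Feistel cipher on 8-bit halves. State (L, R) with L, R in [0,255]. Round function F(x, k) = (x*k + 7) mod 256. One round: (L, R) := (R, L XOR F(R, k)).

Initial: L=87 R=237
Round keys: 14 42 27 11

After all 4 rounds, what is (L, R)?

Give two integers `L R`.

Round 1 (k=14): L=237 R=170
Round 2 (k=42): L=170 R=6
Round 3 (k=27): L=6 R=3
Round 4 (k=11): L=3 R=46

Answer: 3 46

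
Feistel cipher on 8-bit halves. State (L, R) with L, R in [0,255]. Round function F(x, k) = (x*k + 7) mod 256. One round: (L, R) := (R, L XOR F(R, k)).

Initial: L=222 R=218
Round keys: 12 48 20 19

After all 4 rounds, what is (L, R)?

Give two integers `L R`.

Round 1 (k=12): L=218 R=225
Round 2 (k=48): L=225 R=237
Round 3 (k=20): L=237 R=106
Round 4 (k=19): L=106 R=8

Answer: 106 8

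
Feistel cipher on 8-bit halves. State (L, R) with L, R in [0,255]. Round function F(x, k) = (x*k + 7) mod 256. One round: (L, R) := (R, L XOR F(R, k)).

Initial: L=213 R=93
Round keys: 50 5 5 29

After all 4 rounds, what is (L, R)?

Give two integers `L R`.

Round 1 (k=50): L=93 R=228
Round 2 (k=5): L=228 R=38
Round 3 (k=5): L=38 R=33
Round 4 (k=29): L=33 R=226

Answer: 33 226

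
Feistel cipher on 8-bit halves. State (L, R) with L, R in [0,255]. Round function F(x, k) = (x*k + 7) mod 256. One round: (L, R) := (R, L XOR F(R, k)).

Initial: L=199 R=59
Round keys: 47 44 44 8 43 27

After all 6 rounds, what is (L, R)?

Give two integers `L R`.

Round 1 (k=47): L=59 R=27
Round 2 (k=44): L=27 R=144
Round 3 (k=44): L=144 R=220
Round 4 (k=8): L=220 R=119
Round 5 (k=43): L=119 R=216
Round 6 (k=27): L=216 R=184

Answer: 216 184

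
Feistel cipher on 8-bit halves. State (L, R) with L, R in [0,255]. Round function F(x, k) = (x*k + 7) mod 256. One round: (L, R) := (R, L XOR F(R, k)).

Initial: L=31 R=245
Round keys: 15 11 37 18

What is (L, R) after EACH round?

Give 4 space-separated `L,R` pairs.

Round 1 (k=15): L=245 R=125
Round 2 (k=11): L=125 R=147
Round 3 (k=37): L=147 R=59
Round 4 (k=18): L=59 R=190

Answer: 245,125 125,147 147,59 59,190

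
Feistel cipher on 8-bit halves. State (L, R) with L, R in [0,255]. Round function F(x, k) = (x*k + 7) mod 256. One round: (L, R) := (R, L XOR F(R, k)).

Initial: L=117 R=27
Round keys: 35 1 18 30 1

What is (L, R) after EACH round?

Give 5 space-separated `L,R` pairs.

Answer: 27,205 205,207 207,88 88,152 152,199

Derivation:
Round 1 (k=35): L=27 R=205
Round 2 (k=1): L=205 R=207
Round 3 (k=18): L=207 R=88
Round 4 (k=30): L=88 R=152
Round 5 (k=1): L=152 R=199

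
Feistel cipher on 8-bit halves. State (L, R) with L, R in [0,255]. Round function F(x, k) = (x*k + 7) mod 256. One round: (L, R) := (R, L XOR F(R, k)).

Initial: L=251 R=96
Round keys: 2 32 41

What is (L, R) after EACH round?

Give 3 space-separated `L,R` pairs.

Round 1 (k=2): L=96 R=60
Round 2 (k=32): L=60 R=231
Round 3 (k=41): L=231 R=58

Answer: 96,60 60,231 231,58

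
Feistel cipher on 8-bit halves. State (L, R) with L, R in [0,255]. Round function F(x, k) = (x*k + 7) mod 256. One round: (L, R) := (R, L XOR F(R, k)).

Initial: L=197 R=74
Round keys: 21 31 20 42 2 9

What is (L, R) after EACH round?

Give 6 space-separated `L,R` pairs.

Round 1 (k=21): L=74 R=220
Round 2 (k=31): L=220 R=225
Round 3 (k=20): L=225 R=71
Round 4 (k=42): L=71 R=76
Round 5 (k=2): L=76 R=216
Round 6 (k=9): L=216 R=211

Answer: 74,220 220,225 225,71 71,76 76,216 216,211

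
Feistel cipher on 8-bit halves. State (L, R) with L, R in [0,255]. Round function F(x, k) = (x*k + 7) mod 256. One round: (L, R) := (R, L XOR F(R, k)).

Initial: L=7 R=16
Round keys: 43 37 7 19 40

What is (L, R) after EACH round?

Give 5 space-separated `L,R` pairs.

Round 1 (k=43): L=16 R=176
Round 2 (k=37): L=176 R=103
Round 3 (k=7): L=103 R=104
Round 4 (k=19): L=104 R=216
Round 5 (k=40): L=216 R=175

Answer: 16,176 176,103 103,104 104,216 216,175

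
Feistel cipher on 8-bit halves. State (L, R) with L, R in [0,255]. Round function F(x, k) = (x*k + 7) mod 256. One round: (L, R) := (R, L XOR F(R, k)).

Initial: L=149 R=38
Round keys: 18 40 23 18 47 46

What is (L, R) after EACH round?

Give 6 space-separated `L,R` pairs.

Answer: 38,38 38,209 209,232 232,134 134,73 73,163

Derivation:
Round 1 (k=18): L=38 R=38
Round 2 (k=40): L=38 R=209
Round 3 (k=23): L=209 R=232
Round 4 (k=18): L=232 R=134
Round 5 (k=47): L=134 R=73
Round 6 (k=46): L=73 R=163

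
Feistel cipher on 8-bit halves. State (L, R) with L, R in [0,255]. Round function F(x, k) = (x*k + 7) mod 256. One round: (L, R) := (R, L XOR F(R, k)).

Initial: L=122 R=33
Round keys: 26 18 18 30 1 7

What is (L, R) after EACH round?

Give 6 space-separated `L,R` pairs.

Answer: 33,27 27,204 204,68 68,51 51,126 126,74

Derivation:
Round 1 (k=26): L=33 R=27
Round 2 (k=18): L=27 R=204
Round 3 (k=18): L=204 R=68
Round 4 (k=30): L=68 R=51
Round 5 (k=1): L=51 R=126
Round 6 (k=7): L=126 R=74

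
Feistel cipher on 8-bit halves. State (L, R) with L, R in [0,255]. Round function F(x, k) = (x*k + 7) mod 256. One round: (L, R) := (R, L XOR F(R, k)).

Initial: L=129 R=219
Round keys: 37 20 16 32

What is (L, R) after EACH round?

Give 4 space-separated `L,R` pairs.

Answer: 219,47 47,104 104,168 168,111

Derivation:
Round 1 (k=37): L=219 R=47
Round 2 (k=20): L=47 R=104
Round 3 (k=16): L=104 R=168
Round 4 (k=32): L=168 R=111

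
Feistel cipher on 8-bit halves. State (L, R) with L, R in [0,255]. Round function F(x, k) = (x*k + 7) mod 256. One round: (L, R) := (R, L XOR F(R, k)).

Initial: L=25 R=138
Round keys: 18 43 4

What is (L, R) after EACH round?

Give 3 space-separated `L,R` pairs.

Round 1 (k=18): L=138 R=162
Round 2 (k=43): L=162 R=183
Round 3 (k=4): L=183 R=65

Answer: 138,162 162,183 183,65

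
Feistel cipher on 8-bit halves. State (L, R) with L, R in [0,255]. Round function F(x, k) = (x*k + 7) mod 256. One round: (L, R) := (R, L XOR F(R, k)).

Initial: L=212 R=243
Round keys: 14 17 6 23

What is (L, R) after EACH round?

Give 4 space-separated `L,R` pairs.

Answer: 243,133 133,47 47,164 164,236

Derivation:
Round 1 (k=14): L=243 R=133
Round 2 (k=17): L=133 R=47
Round 3 (k=6): L=47 R=164
Round 4 (k=23): L=164 R=236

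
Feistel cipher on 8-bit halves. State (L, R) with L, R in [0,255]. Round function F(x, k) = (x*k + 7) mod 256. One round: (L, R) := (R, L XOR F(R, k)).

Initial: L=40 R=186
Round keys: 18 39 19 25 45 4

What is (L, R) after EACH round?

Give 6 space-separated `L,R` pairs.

Answer: 186,51 51,118 118,250 250,7 7,184 184,224

Derivation:
Round 1 (k=18): L=186 R=51
Round 2 (k=39): L=51 R=118
Round 3 (k=19): L=118 R=250
Round 4 (k=25): L=250 R=7
Round 5 (k=45): L=7 R=184
Round 6 (k=4): L=184 R=224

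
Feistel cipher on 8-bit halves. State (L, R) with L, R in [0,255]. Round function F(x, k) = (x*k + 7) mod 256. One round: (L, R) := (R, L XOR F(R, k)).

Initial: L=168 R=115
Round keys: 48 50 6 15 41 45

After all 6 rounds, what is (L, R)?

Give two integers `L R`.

Answer: 112 226

Derivation:
Round 1 (k=48): L=115 R=63
Round 2 (k=50): L=63 R=38
Round 3 (k=6): L=38 R=212
Round 4 (k=15): L=212 R=85
Round 5 (k=41): L=85 R=112
Round 6 (k=45): L=112 R=226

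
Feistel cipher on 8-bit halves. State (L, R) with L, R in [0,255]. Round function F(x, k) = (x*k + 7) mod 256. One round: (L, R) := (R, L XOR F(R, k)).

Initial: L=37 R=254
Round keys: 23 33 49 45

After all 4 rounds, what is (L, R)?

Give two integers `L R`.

Answer: 8 18

Derivation:
Round 1 (k=23): L=254 R=252
Round 2 (k=33): L=252 R=125
Round 3 (k=49): L=125 R=8
Round 4 (k=45): L=8 R=18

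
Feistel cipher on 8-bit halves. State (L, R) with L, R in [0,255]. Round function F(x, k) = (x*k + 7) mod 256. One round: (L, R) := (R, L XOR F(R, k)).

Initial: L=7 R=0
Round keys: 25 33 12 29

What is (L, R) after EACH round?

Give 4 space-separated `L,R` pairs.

Round 1 (k=25): L=0 R=0
Round 2 (k=33): L=0 R=7
Round 3 (k=12): L=7 R=91
Round 4 (k=29): L=91 R=81

Answer: 0,0 0,7 7,91 91,81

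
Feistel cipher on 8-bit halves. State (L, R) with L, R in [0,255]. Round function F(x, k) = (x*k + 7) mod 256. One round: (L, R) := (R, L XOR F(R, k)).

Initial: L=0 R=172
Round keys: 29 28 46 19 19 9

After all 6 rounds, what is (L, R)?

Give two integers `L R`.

Answer: 55 100

Derivation:
Round 1 (k=29): L=172 R=131
Round 2 (k=28): L=131 R=247
Round 3 (k=46): L=247 R=234
Round 4 (k=19): L=234 R=146
Round 5 (k=19): L=146 R=55
Round 6 (k=9): L=55 R=100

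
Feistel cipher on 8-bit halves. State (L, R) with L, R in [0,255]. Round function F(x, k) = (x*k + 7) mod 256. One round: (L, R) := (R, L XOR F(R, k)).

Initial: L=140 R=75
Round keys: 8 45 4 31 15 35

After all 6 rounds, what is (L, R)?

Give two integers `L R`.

Answer: 245 172

Derivation:
Round 1 (k=8): L=75 R=211
Round 2 (k=45): L=211 R=85
Round 3 (k=4): L=85 R=136
Round 4 (k=31): L=136 R=42
Round 5 (k=15): L=42 R=245
Round 6 (k=35): L=245 R=172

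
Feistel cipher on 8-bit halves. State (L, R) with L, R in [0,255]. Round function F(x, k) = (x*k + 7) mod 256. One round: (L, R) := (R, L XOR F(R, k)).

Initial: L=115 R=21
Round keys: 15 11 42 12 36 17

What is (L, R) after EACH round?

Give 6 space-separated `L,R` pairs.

Answer: 21,49 49,55 55,60 60,224 224,187 187,146

Derivation:
Round 1 (k=15): L=21 R=49
Round 2 (k=11): L=49 R=55
Round 3 (k=42): L=55 R=60
Round 4 (k=12): L=60 R=224
Round 5 (k=36): L=224 R=187
Round 6 (k=17): L=187 R=146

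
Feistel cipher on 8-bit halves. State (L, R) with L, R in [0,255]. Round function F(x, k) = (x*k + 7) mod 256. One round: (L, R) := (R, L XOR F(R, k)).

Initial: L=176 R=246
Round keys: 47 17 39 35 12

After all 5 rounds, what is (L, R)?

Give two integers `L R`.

Round 1 (k=47): L=246 R=129
Round 2 (k=17): L=129 R=110
Round 3 (k=39): L=110 R=72
Round 4 (k=35): L=72 R=177
Round 5 (k=12): L=177 R=27

Answer: 177 27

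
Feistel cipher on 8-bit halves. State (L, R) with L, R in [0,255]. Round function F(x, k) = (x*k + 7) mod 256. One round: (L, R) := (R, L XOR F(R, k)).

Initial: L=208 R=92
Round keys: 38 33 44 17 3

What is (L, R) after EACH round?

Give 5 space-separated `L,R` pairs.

Round 1 (k=38): L=92 R=127
Round 2 (k=33): L=127 R=58
Round 3 (k=44): L=58 R=128
Round 4 (k=17): L=128 R=189
Round 5 (k=3): L=189 R=190

Answer: 92,127 127,58 58,128 128,189 189,190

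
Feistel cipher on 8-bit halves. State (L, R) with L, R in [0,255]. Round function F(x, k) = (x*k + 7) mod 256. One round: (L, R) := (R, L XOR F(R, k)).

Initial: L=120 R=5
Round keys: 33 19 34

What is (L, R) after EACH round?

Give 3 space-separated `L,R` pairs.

Answer: 5,212 212,198 198,135

Derivation:
Round 1 (k=33): L=5 R=212
Round 2 (k=19): L=212 R=198
Round 3 (k=34): L=198 R=135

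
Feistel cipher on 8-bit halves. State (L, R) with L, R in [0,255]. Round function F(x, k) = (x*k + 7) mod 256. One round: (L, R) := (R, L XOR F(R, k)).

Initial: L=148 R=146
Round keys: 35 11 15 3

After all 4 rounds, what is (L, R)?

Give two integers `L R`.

Round 1 (k=35): L=146 R=105
Round 2 (k=11): L=105 R=24
Round 3 (k=15): L=24 R=6
Round 4 (k=3): L=6 R=1

Answer: 6 1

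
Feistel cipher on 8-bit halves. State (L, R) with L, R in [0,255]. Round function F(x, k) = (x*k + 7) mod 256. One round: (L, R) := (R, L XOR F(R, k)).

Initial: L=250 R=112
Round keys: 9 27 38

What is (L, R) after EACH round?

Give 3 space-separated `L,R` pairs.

Round 1 (k=9): L=112 R=13
Round 2 (k=27): L=13 R=22
Round 3 (k=38): L=22 R=70

Answer: 112,13 13,22 22,70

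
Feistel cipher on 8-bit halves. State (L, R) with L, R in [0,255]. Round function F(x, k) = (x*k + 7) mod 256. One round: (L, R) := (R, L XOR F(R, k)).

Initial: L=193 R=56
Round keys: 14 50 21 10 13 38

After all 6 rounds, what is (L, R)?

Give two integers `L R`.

Answer: 235 245

Derivation:
Round 1 (k=14): L=56 R=214
Round 2 (k=50): L=214 R=235
Round 3 (k=21): L=235 R=152
Round 4 (k=10): L=152 R=28
Round 5 (k=13): L=28 R=235
Round 6 (k=38): L=235 R=245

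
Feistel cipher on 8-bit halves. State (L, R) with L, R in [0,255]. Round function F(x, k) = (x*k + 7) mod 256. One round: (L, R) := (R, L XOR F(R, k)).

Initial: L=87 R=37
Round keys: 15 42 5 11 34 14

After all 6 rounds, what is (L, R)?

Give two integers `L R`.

Round 1 (k=15): L=37 R=101
Round 2 (k=42): L=101 R=188
Round 3 (k=5): L=188 R=214
Round 4 (k=11): L=214 R=133
Round 5 (k=34): L=133 R=103
Round 6 (k=14): L=103 R=44

Answer: 103 44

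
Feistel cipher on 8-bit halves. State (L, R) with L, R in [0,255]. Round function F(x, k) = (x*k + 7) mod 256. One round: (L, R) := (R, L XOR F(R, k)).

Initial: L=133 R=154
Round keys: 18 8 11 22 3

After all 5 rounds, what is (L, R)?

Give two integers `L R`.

Answer: 154 61

Derivation:
Round 1 (k=18): L=154 R=94
Round 2 (k=8): L=94 R=109
Round 3 (k=11): L=109 R=232
Round 4 (k=22): L=232 R=154
Round 5 (k=3): L=154 R=61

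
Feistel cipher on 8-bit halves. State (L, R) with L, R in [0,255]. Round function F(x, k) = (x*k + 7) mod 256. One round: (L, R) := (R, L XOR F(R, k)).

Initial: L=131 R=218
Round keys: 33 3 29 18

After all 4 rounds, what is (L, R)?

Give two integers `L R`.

Answer: 224 240

Derivation:
Round 1 (k=33): L=218 R=162
Round 2 (k=3): L=162 R=55
Round 3 (k=29): L=55 R=224
Round 4 (k=18): L=224 R=240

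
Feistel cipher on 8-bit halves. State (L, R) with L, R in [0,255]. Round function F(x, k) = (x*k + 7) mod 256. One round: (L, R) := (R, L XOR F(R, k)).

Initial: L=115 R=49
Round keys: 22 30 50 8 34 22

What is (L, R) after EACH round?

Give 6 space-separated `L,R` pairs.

Answer: 49,78 78,26 26,85 85,181 181,68 68,106

Derivation:
Round 1 (k=22): L=49 R=78
Round 2 (k=30): L=78 R=26
Round 3 (k=50): L=26 R=85
Round 4 (k=8): L=85 R=181
Round 5 (k=34): L=181 R=68
Round 6 (k=22): L=68 R=106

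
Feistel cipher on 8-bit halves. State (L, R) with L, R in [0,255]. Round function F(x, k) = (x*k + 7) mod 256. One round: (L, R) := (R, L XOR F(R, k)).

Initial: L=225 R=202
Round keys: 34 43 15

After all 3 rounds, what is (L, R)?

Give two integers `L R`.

Answer: 15 210

Derivation:
Round 1 (k=34): L=202 R=58
Round 2 (k=43): L=58 R=15
Round 3 (k=15): L=15 R=210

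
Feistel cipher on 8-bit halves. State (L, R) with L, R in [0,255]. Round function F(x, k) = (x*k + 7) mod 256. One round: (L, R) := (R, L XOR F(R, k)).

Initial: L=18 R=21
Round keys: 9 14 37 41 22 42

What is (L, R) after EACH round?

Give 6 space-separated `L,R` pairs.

Round 1 (k=9): L=21 R=214
Round 2 (k=14): L=214 R=174
Round 3 (k=37): L=174 R=251
Round 4 (k=41): L=251 R=148
Round 5 (k=22): L=148 R=68
Round 6 (k=42): L=68 R=187

Answer: 21,214 214,174 174,251 251,148 148,68 68,187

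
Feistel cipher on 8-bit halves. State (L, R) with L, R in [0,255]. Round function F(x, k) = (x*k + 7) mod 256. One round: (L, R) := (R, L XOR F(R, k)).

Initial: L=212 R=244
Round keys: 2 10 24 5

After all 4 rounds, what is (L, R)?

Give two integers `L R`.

Answer: 36 26

Derivation:
Round 1 (k=2): L=244 R=59
Round 2 (k=10): L=59 R=161
Round 3 (k=24): L=161 R=36
Round 4 (k=5): L=36 R=26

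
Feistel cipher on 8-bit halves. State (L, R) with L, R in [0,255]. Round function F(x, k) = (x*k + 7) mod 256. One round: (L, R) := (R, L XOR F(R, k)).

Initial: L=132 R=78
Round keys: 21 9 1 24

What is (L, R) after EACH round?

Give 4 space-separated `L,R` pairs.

Answer: 78,233 233,118 118,148 148,145

Derivation:
Round 1 (k=21): L=78 R=233
Round 2 (k=9): L=233 R=118
Round 3 (k=1): L=118 R=148
Round 4 (k=24): L=148 R=145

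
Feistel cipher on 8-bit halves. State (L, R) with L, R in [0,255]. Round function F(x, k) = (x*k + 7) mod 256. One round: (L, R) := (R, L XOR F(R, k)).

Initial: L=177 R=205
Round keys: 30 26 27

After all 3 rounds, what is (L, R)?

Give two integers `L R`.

Round 1 (k=30): L=205 R=188
Round 2 (k=26): L=188 R=210
Round 3 (k=27): L=210 R=145

Answer: 210 145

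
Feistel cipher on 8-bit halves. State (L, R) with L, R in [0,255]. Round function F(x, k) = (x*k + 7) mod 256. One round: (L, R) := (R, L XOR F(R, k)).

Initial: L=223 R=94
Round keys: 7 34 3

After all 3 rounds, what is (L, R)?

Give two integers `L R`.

Answer: 13 104

Derivation:
Round 1 (k=7): L=94 R=70
Round 2 (k=34): L=70 R=13
Round 3 (k=3): L=13 R=104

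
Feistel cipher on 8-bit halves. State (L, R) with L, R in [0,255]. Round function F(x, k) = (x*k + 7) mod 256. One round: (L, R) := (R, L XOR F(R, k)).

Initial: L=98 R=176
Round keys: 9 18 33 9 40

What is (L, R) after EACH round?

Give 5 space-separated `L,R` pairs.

Round 1 (k=9): L=176 R=85
Round 2 (k=18): L=85 R=177
Round 3 (k=33): L=177 R=141
Round 4 (k=9): L=141 R=77
Round 5 (k=40): L=77 R=130

Answer: 176,85 85,177 177,141 141,77 77,130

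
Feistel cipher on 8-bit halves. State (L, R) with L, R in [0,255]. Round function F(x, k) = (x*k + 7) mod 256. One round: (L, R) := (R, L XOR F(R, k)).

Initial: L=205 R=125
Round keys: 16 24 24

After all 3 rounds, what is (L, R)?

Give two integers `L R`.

Round 1 (k=16): L=125 R=26
Round 2 (k=24): L=26 R=10
Round 3 (k=24): L=10 R=237

Answer: 10 237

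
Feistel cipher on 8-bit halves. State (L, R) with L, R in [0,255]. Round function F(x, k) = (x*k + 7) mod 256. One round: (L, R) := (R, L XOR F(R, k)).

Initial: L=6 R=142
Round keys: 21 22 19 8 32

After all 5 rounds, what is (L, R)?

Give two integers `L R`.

Round 1 (k=21): L=142 R=171
Round 2 (k=22): L=171 R=55
Round 3 (k=19): L=55 R=183
Round 4 (k=8): L=183 R=136
Round 5 (k=32): L=136 R=176

Answer: 136 176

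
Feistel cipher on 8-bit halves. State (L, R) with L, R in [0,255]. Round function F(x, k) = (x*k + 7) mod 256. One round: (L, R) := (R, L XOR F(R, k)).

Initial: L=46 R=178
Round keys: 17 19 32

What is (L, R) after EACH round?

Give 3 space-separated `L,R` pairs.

Round 1 (k=17): L=178 R=247
Round 2 (k=19): L=247 R=238
Round 3 (k=32): L=238 R=48

Answer: 178,247 247,238 238,48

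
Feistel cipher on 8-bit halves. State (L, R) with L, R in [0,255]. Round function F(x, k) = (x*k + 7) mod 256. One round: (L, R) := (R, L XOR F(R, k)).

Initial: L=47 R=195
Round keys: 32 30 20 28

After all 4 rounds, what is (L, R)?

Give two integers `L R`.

Round 1 (k=32): L=195 R=72
Round 2 (k=30): L=72 R=180
Round 3 (k=20): L=180 R=95
Round 4 (k=28): L=95 R=223

Answer: 95 223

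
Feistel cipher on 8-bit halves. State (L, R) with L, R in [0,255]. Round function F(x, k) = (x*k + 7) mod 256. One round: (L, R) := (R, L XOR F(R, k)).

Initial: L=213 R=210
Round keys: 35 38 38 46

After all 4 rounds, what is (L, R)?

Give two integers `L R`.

Answer: 237 56

Derivation:
Round 1 (k=35): L=210 R=104
Round 2 (k=38): L=104 R=165
Round 3 (k=38): L=165 R=237
Round 4 (k=46): L=237 R=56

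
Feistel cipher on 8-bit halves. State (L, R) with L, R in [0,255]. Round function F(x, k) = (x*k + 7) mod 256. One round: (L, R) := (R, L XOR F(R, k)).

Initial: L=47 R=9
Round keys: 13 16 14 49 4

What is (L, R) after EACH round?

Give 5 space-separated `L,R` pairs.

Round 1 (k=13): L=9 R=83
Round 2 (k=16): L=83 R=62
Round 3 (k=14): L=62 R=56
Round 4 (k=49): L=56 R=129
Round 5 (k=4): L=129 R=51

Answer: 9,83 83,62 62,56 56,129 129,51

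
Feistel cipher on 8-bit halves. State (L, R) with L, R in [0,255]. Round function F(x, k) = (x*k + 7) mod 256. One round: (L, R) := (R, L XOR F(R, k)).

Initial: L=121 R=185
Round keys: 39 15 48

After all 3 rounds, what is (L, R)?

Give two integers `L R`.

Answer: 17 120

Derivation:
Round 1 (k=39): L=185 R=79
Round 2 (k=15): L=79 R=17
Round 3 (k=48): L=17 R=120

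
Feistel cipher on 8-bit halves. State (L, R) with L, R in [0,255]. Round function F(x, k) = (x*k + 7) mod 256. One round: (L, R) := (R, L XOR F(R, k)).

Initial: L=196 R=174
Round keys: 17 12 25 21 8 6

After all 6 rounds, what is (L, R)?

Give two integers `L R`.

Answer: 66 22

Derivation:
Round 1 (k=17): L=174 R=81
Round 2 (k=12): L=81 R=125
Round 3 (k=25): L=125 R=109
Round 4 (k=21): L=109 R=133
Round 5 (k=8): L=133 R=66
Round 6 (k=6): L=66 R=22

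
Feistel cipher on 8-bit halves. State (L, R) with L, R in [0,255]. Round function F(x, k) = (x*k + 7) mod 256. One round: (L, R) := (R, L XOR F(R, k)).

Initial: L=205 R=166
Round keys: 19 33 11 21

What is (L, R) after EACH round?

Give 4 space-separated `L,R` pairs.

Answer: 166,148 148,189 189,178 178,28

Derivation:
Round 1 (k=19): L=166 R=148
Round 2 (k=33): L=148 R=189
Round 3 (k=11): L=189 R=178
Round 4 (k=21): L=178 R=28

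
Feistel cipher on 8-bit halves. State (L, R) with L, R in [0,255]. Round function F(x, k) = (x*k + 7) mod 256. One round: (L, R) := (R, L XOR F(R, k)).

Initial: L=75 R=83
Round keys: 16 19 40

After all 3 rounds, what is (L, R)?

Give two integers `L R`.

Round 1 (k=16): L=83 R=124
Round 2 (k=19): L=124 R=104
Round 3 (k=40): L=104 R=59

Answer: 104 59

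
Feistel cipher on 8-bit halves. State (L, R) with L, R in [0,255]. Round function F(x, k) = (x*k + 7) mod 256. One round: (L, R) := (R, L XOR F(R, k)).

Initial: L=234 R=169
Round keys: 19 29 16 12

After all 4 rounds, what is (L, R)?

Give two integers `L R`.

Answer: 31 77

Derivation:
Round 1 (k=19): L=169 R=120
Round 2 (k=29): L=120 R=54
Round 3 (k=16): L=54 R=31
Round 4 (k=12): L=31 R=77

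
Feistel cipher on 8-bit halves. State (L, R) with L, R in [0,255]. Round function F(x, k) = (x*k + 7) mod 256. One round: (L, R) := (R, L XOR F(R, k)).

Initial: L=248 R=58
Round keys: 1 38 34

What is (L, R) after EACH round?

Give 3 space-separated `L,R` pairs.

Answer: 58,185 185,71 71,204

Derivation:
Round 1 (k=1): L=58 R=185
Round 2 (k=38): L=185 R=71
Round 3 (k=34): L=71 R=204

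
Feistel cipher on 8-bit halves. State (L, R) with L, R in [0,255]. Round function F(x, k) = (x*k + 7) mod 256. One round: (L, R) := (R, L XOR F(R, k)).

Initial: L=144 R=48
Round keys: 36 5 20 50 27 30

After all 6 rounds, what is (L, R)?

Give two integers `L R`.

Answer: 238 214

Derivation:
Round 1 (k=36): L=48 R=87
Round 2 (k=5): L=87 R=138
Round 3 (k=20): L=138 R=152
Round 4 (k=50): L=152 R=61
Round 5 (k=27): L=61 R=238
Round 6 (k=30): L=238 R=214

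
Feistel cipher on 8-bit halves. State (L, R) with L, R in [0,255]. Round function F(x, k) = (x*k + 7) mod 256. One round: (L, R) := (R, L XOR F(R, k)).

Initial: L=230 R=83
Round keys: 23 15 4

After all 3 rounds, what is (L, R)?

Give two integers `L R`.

Round 1 (k=23): L=83 R=154
Round 2 (k=15): L=154 R=94
Round 3 (k=4): L=94 R=229

Answer: 94 229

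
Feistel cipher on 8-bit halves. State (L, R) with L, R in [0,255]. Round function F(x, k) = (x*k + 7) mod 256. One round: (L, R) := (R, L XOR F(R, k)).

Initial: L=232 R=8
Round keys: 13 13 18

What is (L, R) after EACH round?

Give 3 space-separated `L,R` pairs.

Round 1 (k=13): L=8 R=135
Round 2 (k=13): L=135 R=234
Round 3 (k=18): L=234 R=252

Answer: 8,135 135,234 234,252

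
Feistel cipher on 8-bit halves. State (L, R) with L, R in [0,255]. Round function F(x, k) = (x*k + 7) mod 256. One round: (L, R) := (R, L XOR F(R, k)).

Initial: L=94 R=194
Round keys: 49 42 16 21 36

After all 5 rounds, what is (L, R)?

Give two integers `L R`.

Answer: 200 167

Derivation:
Round 1 (k=49): L=194 R=119
Round 2 (k=42): L=119 R=79
Round 3 (k=16): L=79 R=128
Round 4 (k=21): L=128 R=200
Round 5 (k=36): L=200 R=167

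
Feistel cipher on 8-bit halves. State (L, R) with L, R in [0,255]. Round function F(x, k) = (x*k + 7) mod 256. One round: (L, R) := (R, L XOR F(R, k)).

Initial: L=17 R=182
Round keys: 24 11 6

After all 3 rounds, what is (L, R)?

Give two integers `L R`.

Answer: 255 7

Derivation:
Round 1 (k=24): L=182 R=6
Round 2 (k=11): L=6 R=255
Round 3 (k=6): L=255 R=7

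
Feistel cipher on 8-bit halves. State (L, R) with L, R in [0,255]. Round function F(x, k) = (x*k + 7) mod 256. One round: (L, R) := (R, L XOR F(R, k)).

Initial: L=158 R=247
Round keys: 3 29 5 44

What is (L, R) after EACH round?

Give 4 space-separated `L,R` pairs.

Round 1 (k=3): L=247 R=114
Round 2 (k=29): L=114 R=6
Round 3 (k=5): L=6 R=87
Round 4 (k=44): L=87 R=253

Answer: 247,114 114,6 6,87 87,253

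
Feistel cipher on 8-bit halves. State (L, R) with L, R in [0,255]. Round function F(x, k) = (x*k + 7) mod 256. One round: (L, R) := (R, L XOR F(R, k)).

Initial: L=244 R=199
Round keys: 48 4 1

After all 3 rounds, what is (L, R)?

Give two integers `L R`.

Answer: 84 248

Derivation:
Round 1 (k=48): L=199 R=163
Round 2 (k=4): L=163 R=84
Round 3 (k=1): L=84 R=248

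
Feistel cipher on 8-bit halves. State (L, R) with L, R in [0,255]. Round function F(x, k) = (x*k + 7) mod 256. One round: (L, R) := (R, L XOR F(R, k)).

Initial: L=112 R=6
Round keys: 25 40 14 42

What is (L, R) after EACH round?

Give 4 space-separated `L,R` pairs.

Answer: 6,237 237,9 9,104 104,30

Derivation:
Round 1 (k=25): L=6 R=237
Round 2 (k=40): L=237 R=9
Round 3 (k=14): L=9 R=104
Round 4 (k=42): L=104 R=30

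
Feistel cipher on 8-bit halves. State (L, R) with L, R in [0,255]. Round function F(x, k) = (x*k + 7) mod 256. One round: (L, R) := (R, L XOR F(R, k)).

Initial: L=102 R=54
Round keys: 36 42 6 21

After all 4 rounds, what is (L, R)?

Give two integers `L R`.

Round 1 (k=36): L=54 R=249
Round 2 (k=42): L=249 R=215
Round 3 (k=6): L=215 R=232
Round 4 (k=21): L=232 R=216

Answer: 232 216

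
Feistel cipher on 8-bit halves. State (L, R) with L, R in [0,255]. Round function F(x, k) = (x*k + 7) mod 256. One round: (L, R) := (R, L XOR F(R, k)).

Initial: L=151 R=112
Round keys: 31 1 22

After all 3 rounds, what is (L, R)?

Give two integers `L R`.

Answer: 119 65

Derivation:
Round 1 (k=31): L=112 R=0
Round 2 (k=1): L=0 R=119
Round 3 (k=22): L=119 R=65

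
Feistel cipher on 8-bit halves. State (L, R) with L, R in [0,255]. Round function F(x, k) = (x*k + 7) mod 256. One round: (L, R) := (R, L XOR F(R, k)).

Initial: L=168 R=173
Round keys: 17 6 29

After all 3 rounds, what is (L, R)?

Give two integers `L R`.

Answer: 162 77

Derivation:
Round 1 (k=17): L=173 R=44
Round 2 (k=6): L=44 R=162
Round 3 (k=29): L=162 R=77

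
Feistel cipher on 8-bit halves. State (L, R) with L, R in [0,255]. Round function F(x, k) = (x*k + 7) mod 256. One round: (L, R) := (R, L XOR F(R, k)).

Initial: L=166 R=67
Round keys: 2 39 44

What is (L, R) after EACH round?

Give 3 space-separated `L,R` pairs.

Round 1 (k=2): L=67 R=43
Round 2 (k=39): L=43 R=215
Round 3 (k=44): L=215 R=208

Answer: 67,43 43,215 215,208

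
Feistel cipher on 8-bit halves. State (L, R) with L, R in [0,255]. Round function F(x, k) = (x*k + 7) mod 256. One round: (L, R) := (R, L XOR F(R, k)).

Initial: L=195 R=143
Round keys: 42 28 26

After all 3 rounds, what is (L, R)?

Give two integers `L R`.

Round 1 (k=42): L=143 R=190
Round 2 (k=28): L=190 R=64
Round 3 (k=26): L=64 R=57

Answer: 64 57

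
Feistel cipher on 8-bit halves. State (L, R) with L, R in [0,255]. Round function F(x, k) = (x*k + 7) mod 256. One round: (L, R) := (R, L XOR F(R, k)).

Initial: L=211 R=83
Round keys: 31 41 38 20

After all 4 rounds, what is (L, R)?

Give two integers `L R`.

Answer: 34 26

Derivation:
Round 1 (k=31): L=83 R=199
Round 2 (k=41): L=199 R=181
Round 3 (k=38): L=181 R=34
Round 4 (k=20): L=34 R=26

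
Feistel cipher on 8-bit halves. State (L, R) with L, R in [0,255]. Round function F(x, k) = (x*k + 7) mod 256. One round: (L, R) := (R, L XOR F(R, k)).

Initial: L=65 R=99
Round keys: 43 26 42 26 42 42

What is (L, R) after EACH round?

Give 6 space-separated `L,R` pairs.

Round 1 (k=43): L=99 R=233
Round 2 (k=26): L=233 R=210
Round 3 (k=42): L=210 R=146
Round 4 (k=26): L=146 R=9
Round 5 (k=42): L=9 R=19
Round 6 (k=42): L=19 R=44

Answer: 99,233 233,210 210,146 146,9 9,19 19,44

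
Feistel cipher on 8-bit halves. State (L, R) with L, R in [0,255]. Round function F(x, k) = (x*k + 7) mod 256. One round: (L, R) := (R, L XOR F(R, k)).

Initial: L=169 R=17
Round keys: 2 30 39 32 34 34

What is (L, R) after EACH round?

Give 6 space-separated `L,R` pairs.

Round 1 (k=2): L=17 R=128
Round 2 (k=30): L=128 R=22
Round 3 (k=39): L=22 R=225
Round 4 (k=32): L=225 R=49
Round 5 (k=34): L=49 R=104
Round 6 (k=34): L=104 R=230

Answer: 17,128 128,22 22,225 225,49 49,104 104,230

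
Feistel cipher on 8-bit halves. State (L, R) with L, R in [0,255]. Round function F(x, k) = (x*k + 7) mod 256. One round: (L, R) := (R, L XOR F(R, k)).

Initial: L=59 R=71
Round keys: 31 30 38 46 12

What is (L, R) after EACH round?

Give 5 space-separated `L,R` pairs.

Answer: 71,155 155,118 118,16 16,145 145,195

Derivation:
Round 1 (k=31): L=71 R=155
Round 2 (k=30): L=155 R=118
Round 3 (k=38): L=118 R=16
Round 4 (k=46): L=16 R=145
Round 5 (k=12): L=145 R=195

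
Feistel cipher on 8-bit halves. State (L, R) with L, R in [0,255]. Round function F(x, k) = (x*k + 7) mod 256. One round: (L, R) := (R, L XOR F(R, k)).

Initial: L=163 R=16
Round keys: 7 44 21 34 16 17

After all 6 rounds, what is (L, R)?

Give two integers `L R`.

Answer: 233 196

Derivation:
Round 1 (k=7): L=16 R=212
Round 2 (k=44): L=212 R=103
Round 3 (k=21): L=103 R=174
Round 4 (k=34): L=174 R=68
Round 5 (k=16): L=68 R=233
Round 6 (k=17): L=233 R=196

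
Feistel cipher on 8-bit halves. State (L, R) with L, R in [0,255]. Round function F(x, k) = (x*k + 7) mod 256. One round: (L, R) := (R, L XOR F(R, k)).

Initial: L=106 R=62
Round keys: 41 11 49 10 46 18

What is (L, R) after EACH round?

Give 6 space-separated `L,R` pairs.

Answer: 62,159 159,226 226,214 214,129 129,227 227,124

Derivation:
Round 1 (k=41): L=62 R=159
Round 2 (k=11): L=159 R=226
Round 3 (k=49): L=226 R=214
Round 4 (k=10): L=214 R=129
Round 5 (k=46): L=129 R=227
Round 6 (k=18): L=227 R=124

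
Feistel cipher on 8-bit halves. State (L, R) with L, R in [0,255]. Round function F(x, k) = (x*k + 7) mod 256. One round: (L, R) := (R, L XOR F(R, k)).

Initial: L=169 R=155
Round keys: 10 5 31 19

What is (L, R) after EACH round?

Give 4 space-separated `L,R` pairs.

Answer: 155,188 188,40 40,99 99,72

Derivation:
Round 1 (k=10): L=155 R=188
Round 2 (k=5): L=188 R=40
Round 3 (k=31): L=40 R=99
Round 4 (k=19): L=99 R=72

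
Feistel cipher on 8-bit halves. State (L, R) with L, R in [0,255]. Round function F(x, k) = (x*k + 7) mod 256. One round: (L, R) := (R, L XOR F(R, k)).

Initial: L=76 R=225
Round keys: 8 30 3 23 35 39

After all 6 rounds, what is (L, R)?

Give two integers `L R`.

Answer: 148 176

Derivation:
Round 1 (k=8): L=225 R=67
Round 2 (k=30): L=67 R=0
Round 3 (k=3): L=0 R=68
Round 4 (k=23): L=68 R=35
Round 5 (k=35): L=35 R=148
Round 6 (k=39): L=148 R=176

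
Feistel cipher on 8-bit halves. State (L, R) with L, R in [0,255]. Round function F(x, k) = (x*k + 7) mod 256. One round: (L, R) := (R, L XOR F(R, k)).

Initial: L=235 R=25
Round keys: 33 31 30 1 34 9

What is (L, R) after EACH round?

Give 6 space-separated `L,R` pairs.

Round 1 (k=33): L=25 R=171
Round 2 (k=31): L=171 R=165
Round 3 (k=30): L=165 R=246
Round 4 (k=1): L=246 R=88
Round 5 (k=34): L=88 R=65
Round 6 (k=9): L=65 R=8

Answer: 25,171 171,165 165,246 246,88 88,65 65,8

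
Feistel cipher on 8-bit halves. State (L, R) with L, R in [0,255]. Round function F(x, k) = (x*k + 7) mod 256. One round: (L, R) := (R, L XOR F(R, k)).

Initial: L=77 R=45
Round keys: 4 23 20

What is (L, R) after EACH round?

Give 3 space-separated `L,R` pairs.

Round 1 (k=4): L=45 R=246
Round 2 (k=23): L=246 R=12
Round 3 (k=20): L=12 R=1

Answer: 45,246 246,12 12,1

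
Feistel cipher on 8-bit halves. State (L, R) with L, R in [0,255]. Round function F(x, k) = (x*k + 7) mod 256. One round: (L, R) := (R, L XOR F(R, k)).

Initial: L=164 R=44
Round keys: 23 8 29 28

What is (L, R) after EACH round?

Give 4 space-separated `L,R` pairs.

Round 1 (k=23): L=44 R=95
Round 2 (k=8): L=95 R=211
Round 3 (k=29): L=211 R=177
Round 4 (k=28): L=177 R=176

Answer: 44,95 95,211 211,177 177,176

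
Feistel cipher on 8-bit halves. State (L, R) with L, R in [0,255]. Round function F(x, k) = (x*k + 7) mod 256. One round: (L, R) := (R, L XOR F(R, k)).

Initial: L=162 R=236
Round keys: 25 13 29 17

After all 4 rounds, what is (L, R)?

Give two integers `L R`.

Round 1 (k=25): L=236 R=177
Round 2 (k=13): L=177 R=232
Round 3 (k=29): L=232 R=254
Round 4 (k=17): L=254 R=13

Answer: 254 13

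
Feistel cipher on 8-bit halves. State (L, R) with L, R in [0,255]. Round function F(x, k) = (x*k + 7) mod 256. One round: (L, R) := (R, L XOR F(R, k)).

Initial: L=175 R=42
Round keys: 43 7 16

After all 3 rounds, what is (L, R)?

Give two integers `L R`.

Round 1 (k=43): L=42 R=186
Round 2 (k=7): L=186 R=55
Round 3 (k=16): L=55 R=205

Answer: 55 205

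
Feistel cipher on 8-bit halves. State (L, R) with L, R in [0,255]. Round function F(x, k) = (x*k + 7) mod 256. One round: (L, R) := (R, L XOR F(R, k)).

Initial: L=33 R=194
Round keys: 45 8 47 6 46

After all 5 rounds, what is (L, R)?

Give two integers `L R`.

Answer: 246 9

Derivation:
Round 1 (k=45): L=194 R=0
Round 2 (k=8): L=0 R=197
Round 3 (k=47): L=197 R=50
Round 4 (k=6): L=50 R=246
Round 5 (k=46): L=246 R=9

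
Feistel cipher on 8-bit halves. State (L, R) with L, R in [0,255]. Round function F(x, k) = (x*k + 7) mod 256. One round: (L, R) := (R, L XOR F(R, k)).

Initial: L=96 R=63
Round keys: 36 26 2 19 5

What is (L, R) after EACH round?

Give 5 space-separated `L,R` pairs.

Round 1 (k=36): L=63 R=131
Round 2 (k=26): L=131 R=106
Round 3 (k=2): L=106 R=88
Round 4 (k=19): L=88 R=229
Round 5 (k=5): L=229 R=216

Answer: 63,131 131,106 106,88 88,229 229,216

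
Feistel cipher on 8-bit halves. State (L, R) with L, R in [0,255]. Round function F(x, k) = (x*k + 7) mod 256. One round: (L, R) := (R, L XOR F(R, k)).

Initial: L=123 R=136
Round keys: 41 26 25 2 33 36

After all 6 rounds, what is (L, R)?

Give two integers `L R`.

Round 1 (k=41): L=136 R=180
Round 2 (k=26): L=180 R=199
Round 3 (k=25): L=199 R=194
Round 4 (k=2): L=194 R=76
Round 5 (k=33): L=76 R=17
Round 6 (k=36): L=17 R=39

Answer: 17 39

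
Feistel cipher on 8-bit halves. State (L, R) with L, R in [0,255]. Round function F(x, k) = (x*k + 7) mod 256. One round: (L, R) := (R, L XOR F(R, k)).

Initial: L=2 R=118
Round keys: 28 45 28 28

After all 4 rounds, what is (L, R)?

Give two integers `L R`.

Round 1 (k=28): L=118 R=237
Round 2 (k=45): L=237 R=198
Round 3 (k=28): L=198 R=66
Round 4 (k=28): L=66 R=249

Answer: 66 249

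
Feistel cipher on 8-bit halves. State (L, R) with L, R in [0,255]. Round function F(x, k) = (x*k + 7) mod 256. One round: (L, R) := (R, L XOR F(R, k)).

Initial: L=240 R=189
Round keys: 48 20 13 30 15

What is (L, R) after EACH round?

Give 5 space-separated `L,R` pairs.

Round 1 (k=48): L=189 R=135
Round 2 (k=20): L=135 R=46
Round 3 (k=13): L=46 R=218
Round 4 (k=30): L=218 R=189
Round 5 (k=15): L=189 R=192

Answer: 189,135 135,46 46,218 218,189 189,192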